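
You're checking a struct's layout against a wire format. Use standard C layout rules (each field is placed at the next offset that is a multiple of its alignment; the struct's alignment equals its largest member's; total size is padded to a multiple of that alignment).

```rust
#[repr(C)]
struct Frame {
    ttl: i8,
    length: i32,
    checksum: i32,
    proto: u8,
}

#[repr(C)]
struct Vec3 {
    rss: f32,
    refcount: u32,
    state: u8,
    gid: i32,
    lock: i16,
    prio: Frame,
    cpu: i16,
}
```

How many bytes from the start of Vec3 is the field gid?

Frame: 0..1  ttl  (1B, 1-aligned); 1..4  -- padding (3B); 4..8  length  (4B, 4-aligned); 8..12  checksum  (4B, 4-aligned); 12..13  proto  (1B, 1-aligned); 13..16  -- tail padding (3B); sizeof = 16, alignof = 4
0..4  rss  (4B, 4-aligned)
4..8  refcount  (4B, 4-aligned)
8..9  state  (1B, 1-aligned)
9..12  -- padding (3B)
12..16  gid  (4B, 4-aligned)

12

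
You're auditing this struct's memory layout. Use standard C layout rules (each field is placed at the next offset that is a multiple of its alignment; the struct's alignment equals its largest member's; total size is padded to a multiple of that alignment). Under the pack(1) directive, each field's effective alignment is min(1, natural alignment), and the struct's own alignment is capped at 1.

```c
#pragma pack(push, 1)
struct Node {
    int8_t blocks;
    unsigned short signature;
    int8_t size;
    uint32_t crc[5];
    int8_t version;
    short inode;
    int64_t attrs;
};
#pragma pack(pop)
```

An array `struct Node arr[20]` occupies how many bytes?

0..1  blocks  (1B, 1-aligned)
1..3  signature  (2B, 1-aligned)
3..4  size  (1B, 1-aligned)
4..24  crc  (20B, 1-aligned)
24..25  version  (1B, 1-aligned)
25..27  inode  (2B, 1-aligned)
27..35  attrs  (8B, 1-aligned)
sizeof = 35, alignof = 1
array of 20: 20 × 35 = 700

700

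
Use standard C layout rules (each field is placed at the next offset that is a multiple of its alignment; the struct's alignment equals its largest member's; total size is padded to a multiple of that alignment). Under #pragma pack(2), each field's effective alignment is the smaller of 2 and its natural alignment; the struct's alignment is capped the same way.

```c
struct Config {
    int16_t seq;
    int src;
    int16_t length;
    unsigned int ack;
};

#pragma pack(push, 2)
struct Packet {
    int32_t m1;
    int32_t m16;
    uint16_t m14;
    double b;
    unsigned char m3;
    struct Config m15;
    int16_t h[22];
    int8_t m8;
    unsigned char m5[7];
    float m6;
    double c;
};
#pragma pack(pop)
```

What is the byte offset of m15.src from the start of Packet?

24

Config: 0..2  seq  (2B, 2-aligned); 2..4  -- padding (2B); 4..8  src  (4B, 4-aligned); 8..10  length  (2B, 2-aligned); 10..12  -- padding (2B); 12..16  ack  (4B, 4-aligned); sizeof = 16, alignof = 4
0..4  m1  (4B, 2-aligned)
4..8  m16  (4B, 2-aligned)
8..10  m14  (2B, 2-aligned)
10..18  b  (8B, 2-aligned)
18..19  m3  (1B, 1-aligned)
19..20  -- padding (1B)
20..36  m15  (16B, 2-aligned)
within Config: src at 4
20 + 4 = 24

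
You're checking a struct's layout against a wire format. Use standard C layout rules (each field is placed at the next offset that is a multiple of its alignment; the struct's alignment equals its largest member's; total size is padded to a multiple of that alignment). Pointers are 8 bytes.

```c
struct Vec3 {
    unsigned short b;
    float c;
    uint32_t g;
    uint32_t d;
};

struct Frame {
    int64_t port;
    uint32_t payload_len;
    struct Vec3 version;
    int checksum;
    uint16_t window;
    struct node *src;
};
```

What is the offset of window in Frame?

Vec3: b at 0 (size 2, align 2) → ends 2; pad 2 to align 4 for c; c at 4 (size 4, align 4) → ends 8; g at 8 (size 4, align 4) → ends 12; d at 12 (size 4, align 4) → ends 16; total 16 bytes, alignment 4
port at 0 (size 8, align 8) → ends 8
payload_len at 8 (size 4, align 4) → ends 12
version at 12 (size 16, align 4) → ends 28
checksum at 28 (size 4, align 4) → ends 32
window at 32 (size 2, align 2) → ends 34

32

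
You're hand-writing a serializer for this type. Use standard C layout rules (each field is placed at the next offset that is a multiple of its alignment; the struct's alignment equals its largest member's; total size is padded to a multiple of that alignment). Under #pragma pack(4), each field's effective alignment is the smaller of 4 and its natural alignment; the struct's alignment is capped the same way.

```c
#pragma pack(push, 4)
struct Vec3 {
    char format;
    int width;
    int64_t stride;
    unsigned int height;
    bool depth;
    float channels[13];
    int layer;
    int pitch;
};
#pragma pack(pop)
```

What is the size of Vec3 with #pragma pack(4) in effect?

0..1  format  (1B, 1-aligned)
1..4  -- padding (3B)
4..8  width  (4B, 4-aligned)
8..16  stride  (8B, 4-aligned)
16..20  height  (4B, 4-aligned)
20..21  depth  (1B, 1-aligned)
21..24  -- padding (3B)
24..76  channels  (52B, 4-aligned)
76..80  layer  (4B, 4-aligned)
80..84  pitch  (4B, 4-aligned)
sizeof = 84, alignof = 4

84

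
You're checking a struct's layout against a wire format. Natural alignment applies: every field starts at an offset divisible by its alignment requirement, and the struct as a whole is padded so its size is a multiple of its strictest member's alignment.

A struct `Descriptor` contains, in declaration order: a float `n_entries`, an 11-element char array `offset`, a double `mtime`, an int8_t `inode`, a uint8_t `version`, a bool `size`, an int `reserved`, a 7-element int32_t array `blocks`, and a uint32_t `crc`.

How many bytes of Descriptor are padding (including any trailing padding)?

2

n_entries at 0 (size 4, align 4) → ends 4
offset at 4 (size 11, align 1) → ends 15
pad 1 to align 8 for mtime
mtime at 16 (size 8, align 8) → ends 24
inode at 24 (size 1, align 1) → ends 25
version at 25 (size 1, align 1) → ends 26
size at 26 (size 1, align 1) → ends 27
pad 1 to align 4 for reserved
reserved at 28 (size 4, align 4) → ends 32
blocks at 32 (size 28, align 4) → ends 60
crc at 60 (size 4, align 4) → ends 64
total 64 bytes, alignment 8
data bytes 62, size 64 → padding 2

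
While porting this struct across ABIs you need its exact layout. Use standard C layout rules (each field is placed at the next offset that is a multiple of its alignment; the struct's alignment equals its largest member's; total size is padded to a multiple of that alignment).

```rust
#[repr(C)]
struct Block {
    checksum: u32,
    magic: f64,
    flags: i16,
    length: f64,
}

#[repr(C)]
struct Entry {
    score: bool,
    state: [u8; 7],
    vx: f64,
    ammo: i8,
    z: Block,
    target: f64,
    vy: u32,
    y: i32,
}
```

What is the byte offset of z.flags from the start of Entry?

40

Block: checksum at 0 (size 4, align 4) → ends 4; pad 4 to align 8 for magic; magic at 8 (size 8, align 8) → ends 16; flags at 16 (size 2, align 2) → ends 18; pad 6 to align 8 for length; length at 24 (size 8, align 8) → ends 32; total 32 bytes, alignment 8
score at 0 (size 1, align 1) → ends 1
state at 1 (size 7, align 1) → ends 8
vx at 8 (size 8, align 8) → ends 16
ammo at 16 (size 1, align 1) → ends 17
pad 7 to align 8 for z
z at 24 (size 32, align 8) → ends 56
within Block: flags at 16
24 + 16 = 40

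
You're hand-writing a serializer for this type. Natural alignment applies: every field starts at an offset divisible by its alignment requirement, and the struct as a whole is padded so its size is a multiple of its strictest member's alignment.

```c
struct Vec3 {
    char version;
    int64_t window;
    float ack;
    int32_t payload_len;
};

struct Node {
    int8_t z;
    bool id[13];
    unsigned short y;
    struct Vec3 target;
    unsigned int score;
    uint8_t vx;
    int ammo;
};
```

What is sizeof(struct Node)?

Vec3: version at 0 (size 1, align 1) → ends 1; pad 7 to align 8 for window; window at 8 (size 8, align 8) → ends 16; ack at 16 (size 4, align 4) → ends 20; payload_len at 20 (size 4, align 4) → ends 24; total 24 bytes, alignment 8
z at 0 (size 1, align 1) → ends 1
id at 1 (size 13, align 1) → ends 14
y at 14 (size 2, align 2) → ends 16
target at 16 (size 24, align 8) → ends 40
score at 40 (size 4, align 4) → ends 44
vx at 44 (size 1, align 1) → ends 45
pad 3 to align 4 for ammo
ammo at 48 (size 4, align 4) → ends 52
tail pad 4 to reach multiple of 8
total 56 bytes, alignment 8

56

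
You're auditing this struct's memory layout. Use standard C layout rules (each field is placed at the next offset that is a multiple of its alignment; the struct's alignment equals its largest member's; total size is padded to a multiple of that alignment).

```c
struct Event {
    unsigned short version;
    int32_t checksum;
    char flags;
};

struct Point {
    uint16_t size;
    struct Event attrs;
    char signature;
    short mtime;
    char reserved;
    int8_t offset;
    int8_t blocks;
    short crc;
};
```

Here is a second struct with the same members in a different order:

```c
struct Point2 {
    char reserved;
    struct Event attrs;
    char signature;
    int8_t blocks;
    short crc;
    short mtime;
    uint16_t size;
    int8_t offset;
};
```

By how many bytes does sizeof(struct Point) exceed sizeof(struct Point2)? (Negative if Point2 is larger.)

0

Event: @0: version [2B, align 2] → 2; +2 pad (align 4); @4: checksum [4B, align 4] → 8; @8: flags [1B, align 1] → 9; +3 tail pad (align 4); size 12, align 4
@0: size [2B, align 2] → 2
+2 pad (align 4)
@4: attrs [12B, align 4] → 16
@16: signature [1B, align 1] → 17
+1 pad (align 2)
@18: mtime [2B, align 2] → 20
@20: reserved [1B, align 1] → 21
@21: offset [1B, align 1] → 22
@22: blocks [1B, align 1] → 23
+1 pad (align 2)
@24: crc [2B, align 2] → 26
+2 tail pad (align 4)
size 28, align 4
— Point2 —
@0: reserved [1B, align 1] → 1
+3 pad (align 4)
@4: attrs [12B, align 4] → 16
@16: signature [1B, align 1] → 17
@17: blocks [1B, align 1] → 18
@18: crc [2B, align 2] → 20
@20: mtime [2B, align 2] → 22
@22: size [2B, align 2] → 24
@24: offset [1B, align 1] → 25
+3 tail pad (align 4)
size 28, align 4
28 − 28 = 0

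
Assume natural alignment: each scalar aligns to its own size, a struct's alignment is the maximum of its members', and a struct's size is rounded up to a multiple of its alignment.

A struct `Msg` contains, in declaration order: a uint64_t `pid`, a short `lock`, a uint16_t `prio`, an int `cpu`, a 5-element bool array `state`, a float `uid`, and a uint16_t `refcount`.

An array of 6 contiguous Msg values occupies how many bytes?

@0: pid [8B, align 8] → 8
@8: lock [2B, align 2] → 10
@10: prio [2B, align 2] → 12
@12: cpu [4B, align 4] → 16
@16: state [5B, align 1] → 21
+3 pad (align 4)
@24: uid [4B, align 4] → 28
@28: refcount [2B, align 2] → 30
+2 tail pad (align 8)
size 32, align 8
array of 6: 6 × 32 = 192

192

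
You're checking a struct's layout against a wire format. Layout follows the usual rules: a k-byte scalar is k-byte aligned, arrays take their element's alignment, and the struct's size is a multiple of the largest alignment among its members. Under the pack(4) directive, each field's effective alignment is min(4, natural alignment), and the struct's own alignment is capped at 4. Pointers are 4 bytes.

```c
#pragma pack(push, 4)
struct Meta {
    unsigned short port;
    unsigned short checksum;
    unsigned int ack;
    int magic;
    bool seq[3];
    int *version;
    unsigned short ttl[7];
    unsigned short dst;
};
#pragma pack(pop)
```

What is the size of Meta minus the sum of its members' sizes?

1

@0: port [2B, align 2] → 2
@2: checksum [2B, align 2] → 4
@4: ack [4B, align 4] → 8
@8: magic [4B, align 4] → 12
@12: seq [3B, align 1] → 15
+1 pad (align 4)
@16: version [4B, align 4] → 20
@20: ttl [14B, align 2] → 34
@34: dst [2B, align 2] → 36
size 36, align 4
data bytes 35, size 36 → padding 1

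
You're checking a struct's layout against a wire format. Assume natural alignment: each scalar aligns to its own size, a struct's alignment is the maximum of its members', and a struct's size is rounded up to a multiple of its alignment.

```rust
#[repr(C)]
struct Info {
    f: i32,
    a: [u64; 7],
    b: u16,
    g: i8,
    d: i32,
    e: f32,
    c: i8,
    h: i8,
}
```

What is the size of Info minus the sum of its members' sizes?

@0: f [4B, align 4] → 4
+4 pad (align 8)
@8: a [56B, align 8] → 64
@64: b [2B, align 2] → 66
@66: g [1B, align 1] → 67
+1 pad (align 4)
@68: d [4B, align 4] → 72
@72: e [4B, align 4] → 76
@76: c [1B, align 1] → 77
@77: h [1B, align 1] → 78
+2 tail pad (align 8)
size 80, align 8
data bytes 73, size 80 → padding 7

7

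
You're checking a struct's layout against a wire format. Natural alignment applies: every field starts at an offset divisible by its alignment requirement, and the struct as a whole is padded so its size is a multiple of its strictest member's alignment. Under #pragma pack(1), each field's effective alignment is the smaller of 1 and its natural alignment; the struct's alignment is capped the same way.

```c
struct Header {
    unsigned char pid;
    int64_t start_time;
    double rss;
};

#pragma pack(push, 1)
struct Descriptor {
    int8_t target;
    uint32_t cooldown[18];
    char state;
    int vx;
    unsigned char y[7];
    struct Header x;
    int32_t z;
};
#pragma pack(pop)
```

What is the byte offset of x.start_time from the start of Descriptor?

93

Header: pid at 0 (size 1, align 1) → ends 1; pad 7 to align 8 for start_time; start_time at 8 (size 8, align 8) → ends 16; rss at 16 (size 8, align 8) → ends 24; total 24 bytes, alignment 8
target at 0 (size 1, align 1) → ends 1
cooldown at 1 (size 72, align 1) → ends 73
state at 73 (size 1, align 1) → ends 74
vx at 74 (size 4, align 1) → ends 78
y at 78 (size 7, align 1) → ends 85
x at 85 (size 24, align 1) → ends 109
within Header: start_time at 8
85 + 8 = 93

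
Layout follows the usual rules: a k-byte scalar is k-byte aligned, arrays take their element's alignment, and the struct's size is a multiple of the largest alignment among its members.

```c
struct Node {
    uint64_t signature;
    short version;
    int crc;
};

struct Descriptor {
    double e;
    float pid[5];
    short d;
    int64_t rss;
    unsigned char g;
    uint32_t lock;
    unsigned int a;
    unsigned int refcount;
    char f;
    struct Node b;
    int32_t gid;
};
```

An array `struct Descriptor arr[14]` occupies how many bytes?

1232

Node: @0: signature [8B, align 8] → 8; @8: version [2B, align 2] → 10; +2 pad (align 4); @12: crc [4B, align 4] → 16; size 16, align 8
@0: e [8B, align 8] → 8
@8: pid [20B, align 4] → 28
@28: d [2B, align 2] → 30
+2 pad (align 8)
@32: rss [8B, align 8] → 40
@40: g [1B, align 1] → 41
+3 pad (align 4)
@44: lock [4B, align 4] → 48
@48: a [4B, align 4] → 52
@52: refcount [4B, align 4] → 56
@56: f [1B, align 1] → 57
+7 pad (align 8)
@64: b [16B, align 8] → 80
@80: gid [4B, align 4] → 84
+4 tail pad (align 8)
size 88, align 8
array of 14: 14 × 88 = 1232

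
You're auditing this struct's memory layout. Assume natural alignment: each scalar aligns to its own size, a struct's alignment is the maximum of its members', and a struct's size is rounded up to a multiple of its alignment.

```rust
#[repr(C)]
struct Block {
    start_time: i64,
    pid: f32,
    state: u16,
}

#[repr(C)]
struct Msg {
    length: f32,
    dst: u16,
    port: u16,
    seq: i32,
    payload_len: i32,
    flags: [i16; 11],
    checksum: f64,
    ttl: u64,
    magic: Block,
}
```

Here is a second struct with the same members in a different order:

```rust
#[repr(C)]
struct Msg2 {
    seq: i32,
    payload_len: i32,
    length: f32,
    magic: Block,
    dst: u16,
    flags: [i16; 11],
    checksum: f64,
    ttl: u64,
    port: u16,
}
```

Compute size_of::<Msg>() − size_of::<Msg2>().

Block: 0..8  start_time  (8B, 8-aligned); 8..12  pid  (4B, 4-aligned); 12..14  state  (2B, 2-aligned); 14..16  -- tail padding (2B); sizeof = 16, alignof = 8
0..4  length  (4B, 4-aligned)
4..6  dst  (2B, 2-aligned)
6..8  port  (2B, 2-aligned)
8..12  seq  (4B, 4-aligned)
12..16  payload_len  (4B, 4-aligned)
16..38  flags  (22B, 2-aligned)
38..40  -- padding (2B)
40..48  checksum  (8B, 8-aligned)
48..56  ttl  (8B, 8-aligned)
56..72  magic  (16B, 8-aligned)
sizeof = 72, alignof = 8
— Msg2 —
0..4  seq  (4B, 4-aligned)
4..8  payload_len  (4B, 4-aligned)
8..12  length  (4B, 4-aligned)
12..16  -- padding (4B)
16..32  magic  (16B, 8-aligned)
32..34  dst  (2B, 2-aligned)
34..56  flags  (22B, 2-aligned)
56..64  checksum  (8B, 8-aligned)
64..72  ttl  (8B, 8-aligned)
72..74  port  (2B, 2-aligned)
74..80  -- tail padding (6B)
sizeof = 80, alignof = 8
72 − 80 = -8

-8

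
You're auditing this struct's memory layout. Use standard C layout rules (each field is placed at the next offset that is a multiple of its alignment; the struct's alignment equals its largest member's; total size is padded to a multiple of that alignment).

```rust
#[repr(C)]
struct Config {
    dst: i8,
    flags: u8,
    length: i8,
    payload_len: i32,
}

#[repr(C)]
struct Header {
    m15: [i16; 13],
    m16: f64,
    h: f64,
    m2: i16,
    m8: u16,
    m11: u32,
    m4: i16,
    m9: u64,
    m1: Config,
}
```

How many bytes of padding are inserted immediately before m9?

6

Config: @0: dst [1B, align 1] → 1; @1: flags [1B, align 1] → 2; @2: length [1B, align 1] → 3; +1 pad (align 4); @4: payload_len [4B, align 4] → 8; size 8, align 4
@0: m15 [26B, align 2] → 26
+6 pad (align 8)
@32: m16 [8B, align 8] → 40
@40: h [8B, align 8] → 48
@48: m2 [2B, align 2] → 50
@50: m8 [2B, align 2] → 52
@52: m11 [4B, align 4] → 56
@56: m4 [2B, align 2] → 58
+6 pad (align 8)
@64: m9 [8B, align 8] → 72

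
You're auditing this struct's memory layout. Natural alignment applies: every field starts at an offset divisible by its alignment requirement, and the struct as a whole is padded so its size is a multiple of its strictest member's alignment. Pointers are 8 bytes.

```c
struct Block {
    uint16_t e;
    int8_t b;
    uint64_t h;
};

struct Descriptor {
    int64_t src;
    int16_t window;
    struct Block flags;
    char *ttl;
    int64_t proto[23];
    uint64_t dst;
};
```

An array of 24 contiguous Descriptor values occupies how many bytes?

5568

Block: e at 0 (size 2, align 2) → ends 2; b at 2 (size 1, align 1) → ends 3; pad 5 to align 8 for h; h at 8 (size 8, align 8) → ends 16; total 16 bytes, alignment 8
src at 0 (size 8, align 8) → ends 8
window at 8 (size 2, align 2) → ends 10
pad 6 to align 8 for flags
flags at 16 (size 16, align 8) → ends 32
ttl at 32 (size 8, align 8) → ends 40
proto at 40 (size 184, align 8) → ends 224
dst at 224 (size 8, align 8) → ends 232
total 232 bytes, alignment 8
array of 24: 24 × 232 = 5568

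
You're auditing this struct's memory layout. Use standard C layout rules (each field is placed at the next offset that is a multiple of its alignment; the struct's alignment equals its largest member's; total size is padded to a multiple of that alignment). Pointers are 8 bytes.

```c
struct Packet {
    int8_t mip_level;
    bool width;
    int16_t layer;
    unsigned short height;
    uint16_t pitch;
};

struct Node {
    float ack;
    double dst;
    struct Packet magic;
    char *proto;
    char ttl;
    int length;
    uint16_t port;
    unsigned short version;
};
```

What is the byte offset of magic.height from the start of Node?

20

Packet: @0: mip_level [1B, align 1] → 1; @1: width [1B, align 1] → 2; @2: layer [2B, align 2] → 4; @4: height [2B, align 2] → 6; @6: pitch [2B, align 2] → 8; size 8, align 2
@0: ack [4B, align 4] → 4
+4 pad (align 8)
@8: dst [8B, align 8] → 16
@16: magic [8B, align 2] → 24
within Packet: height at 4
16 + 4 = 20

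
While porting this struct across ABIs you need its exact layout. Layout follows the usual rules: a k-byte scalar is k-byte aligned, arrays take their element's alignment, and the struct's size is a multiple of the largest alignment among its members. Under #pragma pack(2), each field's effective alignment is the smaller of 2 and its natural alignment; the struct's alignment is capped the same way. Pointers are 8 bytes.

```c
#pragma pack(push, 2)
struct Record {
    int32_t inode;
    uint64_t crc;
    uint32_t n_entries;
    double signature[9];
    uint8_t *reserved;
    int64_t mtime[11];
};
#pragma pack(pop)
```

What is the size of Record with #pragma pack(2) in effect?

184

@0: inode [4B, align 2] → 4
@4: crc [8B, align 2] → 12
@12: n_entries [4B, align 2] → 16
@16: signature [72B, align 2] → 88
@88: reserved [8B, align 2] → 96
@96: mtime [88B, align 2] → 184
size 184, align 2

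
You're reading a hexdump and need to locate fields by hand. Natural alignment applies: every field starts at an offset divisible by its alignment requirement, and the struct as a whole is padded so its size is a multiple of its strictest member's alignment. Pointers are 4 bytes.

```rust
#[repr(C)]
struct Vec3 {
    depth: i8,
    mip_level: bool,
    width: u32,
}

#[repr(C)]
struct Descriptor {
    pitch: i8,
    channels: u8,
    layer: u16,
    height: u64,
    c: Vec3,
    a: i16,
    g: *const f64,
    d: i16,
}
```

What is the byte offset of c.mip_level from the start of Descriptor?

17

Vec3: 0..1  depth  (1B, 1-aligned); 1..2  mip_level  (1B, 1-aligned); 2..4  -- padding (2B); 4..8  width  (4B, 4-aligned); sizeof = 8, alignof = 4
0..1  pitch  (1B, 1-aligned)
1..2  channels  (1B, 1-aligned)
2..4  layer  (2B, 2-aligned)
4..8  -- padding (4B)
8..16  height  (8B, 8-aligned)
16..24  c  (8B, 4-aligned)
within Vec3: mip_level at 1
16 + 1 = 17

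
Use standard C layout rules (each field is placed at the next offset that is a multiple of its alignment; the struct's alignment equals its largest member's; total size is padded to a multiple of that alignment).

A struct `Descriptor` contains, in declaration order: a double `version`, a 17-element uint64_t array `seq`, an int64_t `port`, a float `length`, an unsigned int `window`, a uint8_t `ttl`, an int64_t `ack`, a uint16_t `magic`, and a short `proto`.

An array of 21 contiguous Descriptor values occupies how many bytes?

@0: version [8B, align 8] → 8
@8: seq [136B, align 8] → 144
@144: port [8B, align 8] → 152
@152: length [4B, align 4] → 156
@156: window [4B, align 4] → 160
@160: ttl [1B, align 1] → 161
+7 pad (align 8)
@168: ack [8B, align 8] → 176
@176: magic [2B, align 2] → 178
@178: proto [2B, align 2] → 180
+4 tail pad (align 8)
size 184, align 8
array of 21: 21 × 184 = 3864

3864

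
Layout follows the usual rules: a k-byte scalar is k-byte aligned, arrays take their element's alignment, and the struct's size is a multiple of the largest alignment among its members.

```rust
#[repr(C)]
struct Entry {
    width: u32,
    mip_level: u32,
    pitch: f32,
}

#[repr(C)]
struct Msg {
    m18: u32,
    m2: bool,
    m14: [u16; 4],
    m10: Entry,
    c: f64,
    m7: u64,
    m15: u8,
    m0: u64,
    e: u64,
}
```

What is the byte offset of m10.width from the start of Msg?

16

Entry: width at 0 (size 4, align 4) → ends 4; mip_level at 4 (size 4, align 4) → ends 8; pitch at 8 (size 4, align 4) → ends 12; total 12 bytes, alignment 4
m18 at 0 (size 4, align 4) → ends 4
m2 at 4 (size 1, align 1) → ends 5
pad 1 to align 2 for m14
m14 at 6 (size 8, align 2) → ends 14
pad 2 to align 4 for m10
m10 at 16 (size 12, align 4) → ends 28
within Entry: width at 0
16 + 0 = 16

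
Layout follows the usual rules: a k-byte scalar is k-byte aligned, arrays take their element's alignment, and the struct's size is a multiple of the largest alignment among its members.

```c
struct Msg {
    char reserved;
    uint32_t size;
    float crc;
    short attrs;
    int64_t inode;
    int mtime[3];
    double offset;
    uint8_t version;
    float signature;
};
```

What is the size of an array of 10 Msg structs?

560

@0: reserved [1B, align 1] → 1
+3 pad (align 4)
@4: size [4B, align 4] → 8
@8: crc [4B, align 4] → 12
@12: attrs [2B, align 2] → 14
+2 pad (align 8)
@16: inode [8B, align 8] → 24
@24: mtime [12B, align 4] → 36
+4 pad (align 8)
@40: offset [8B, align 8] → 48
@48: version [1B, align 1] → 49
+3 pad (align 4)
@52: signature [4B, align 4] → 56
size 56, align 8
array of 10: 10 × 56 = 560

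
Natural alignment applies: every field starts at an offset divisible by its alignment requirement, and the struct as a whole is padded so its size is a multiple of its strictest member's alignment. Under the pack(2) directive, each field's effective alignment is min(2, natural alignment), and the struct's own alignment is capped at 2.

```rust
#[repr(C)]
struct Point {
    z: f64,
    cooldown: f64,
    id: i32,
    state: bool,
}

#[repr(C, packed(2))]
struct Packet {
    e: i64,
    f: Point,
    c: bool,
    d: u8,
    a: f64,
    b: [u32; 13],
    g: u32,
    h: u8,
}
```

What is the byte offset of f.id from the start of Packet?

24

Point: z at 0 (size 8, align 8) → ends 8; cooldown at 8 (size 8, align 8) → ends 16; id at 16 (size 4, align 4) → ends 20; state at 20 (size 1, align 1) → ends 21; tail pad 3 to reach multiple of 8; total 24 bytes, alignment 8
e at 0 (size 8, align 2) → ends 8
f at 8 (size 24, align 2) → ends 32
within Point: id at 16
8 + 16 = 24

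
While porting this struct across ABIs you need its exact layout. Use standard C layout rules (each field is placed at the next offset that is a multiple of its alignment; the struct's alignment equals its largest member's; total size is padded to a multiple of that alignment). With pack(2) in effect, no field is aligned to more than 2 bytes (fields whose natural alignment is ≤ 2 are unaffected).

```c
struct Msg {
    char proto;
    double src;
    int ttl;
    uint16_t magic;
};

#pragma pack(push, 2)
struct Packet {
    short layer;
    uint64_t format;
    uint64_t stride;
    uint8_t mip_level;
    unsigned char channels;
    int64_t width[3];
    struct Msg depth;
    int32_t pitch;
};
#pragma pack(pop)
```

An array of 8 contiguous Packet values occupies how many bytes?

Msg: 0..1  proto  (1B, 1-aligned); 1..8  -- padding (7B); 8..16  src  (8B, 8-aligned); 16..20  ttl  (4B, 4-aligned); 20..22  magic  (2B, 2-aligned); 22..24  -- tail padding (2B); sizeof = 24, alignof = 8
0..2  layer  (2B, 2-aligned)
2..10  format  (8B, 2-aligned)
10..18  stride  (8B, 2-aligned)
18..19  mip_level  (1B, 1-aligned)
19..20  channels  (1B, 1-aligned)
20..44  width  (24B, 2-aligned)
44..68  depth  (24B, 2-aligned)
68..72  pitch  (4B, 2-aligned)
sizeof = 72, alignof = 2
array of 8: 8 × 72 = 576

576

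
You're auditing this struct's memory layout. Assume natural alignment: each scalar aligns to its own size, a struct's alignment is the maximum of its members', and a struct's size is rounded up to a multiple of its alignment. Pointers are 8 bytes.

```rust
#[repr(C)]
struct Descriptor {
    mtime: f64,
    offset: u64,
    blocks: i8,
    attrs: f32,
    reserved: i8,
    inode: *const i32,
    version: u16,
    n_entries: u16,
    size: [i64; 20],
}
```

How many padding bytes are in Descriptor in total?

14

@0: mtime [8B, align 8] → 8
@8: offset [8B, align 8] → 16
@16: blocks [1B, align 1] → 17
+3 pad (align 4)
@20: attrs [4B, align 4] → 24
@24: reserved [1B, align 1] → 25
+7 pad (align 8)
@32: inode [8B, align 8] → 40
@40: version [2B, align 2] → 42
@42: n_entries [2B, align 2] → 44
+4 pad (align 8)
@48: size [160B, align 8] → 208
size 208, align 8
data bytes 194, size 208 → padding 14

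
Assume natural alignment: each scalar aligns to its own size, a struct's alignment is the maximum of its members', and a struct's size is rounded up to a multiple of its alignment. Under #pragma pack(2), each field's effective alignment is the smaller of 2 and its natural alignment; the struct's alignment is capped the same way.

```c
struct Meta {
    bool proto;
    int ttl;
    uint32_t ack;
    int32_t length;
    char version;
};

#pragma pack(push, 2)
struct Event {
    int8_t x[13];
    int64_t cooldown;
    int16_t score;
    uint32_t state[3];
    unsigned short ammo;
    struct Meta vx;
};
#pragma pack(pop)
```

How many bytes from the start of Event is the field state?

24

Meta: @0: proto [1B, align 1] → 1; +3 pad (align 4); @4: ttl [4B, align 4] → 8; @8: ack [4B, align 4] → 12; @12: length [4B, align 4] → 16; @16: version [1B, align 1] → 17; +3 tail pad (align 4); size 20, align 4
@0: x [13B, align 1] → 13
+1 pad (align 2)
@14: cooldown [8B, align 2] → 22
@22: score [2B, align 2] → 24
@24: state [12B, align 2] → 36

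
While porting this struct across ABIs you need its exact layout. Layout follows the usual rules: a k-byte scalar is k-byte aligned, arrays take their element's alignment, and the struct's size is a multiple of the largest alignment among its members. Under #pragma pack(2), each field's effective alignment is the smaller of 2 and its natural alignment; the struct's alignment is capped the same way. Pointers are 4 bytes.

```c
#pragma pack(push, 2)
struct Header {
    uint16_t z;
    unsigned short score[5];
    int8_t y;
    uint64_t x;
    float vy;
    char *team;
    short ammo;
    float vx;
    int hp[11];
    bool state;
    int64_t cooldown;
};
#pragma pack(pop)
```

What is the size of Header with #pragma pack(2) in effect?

90

0..2  z  (2B, 2-aligned)
2..12  score  (10B, 2-aligned)
12..13  y  (1B, 1-aligned)
13..14  -- padding (1B)
14..22  x  (8B, 2-aligned)
22..26  vy  (4B, 2-aligned)
26..30  team  (4B, 2-aligned)
30..32  ammo  (2B, 2-aligned)
32..36  vx  (4B, 2-aligned)
36..80  hp  (44B, 2-aligned)
80..81  state  (1B, 1-aligned)
81..82  -- padding (1B)
82..90  cooldown  (8B, 2-aligned)
sizeof = 90, alignof = 2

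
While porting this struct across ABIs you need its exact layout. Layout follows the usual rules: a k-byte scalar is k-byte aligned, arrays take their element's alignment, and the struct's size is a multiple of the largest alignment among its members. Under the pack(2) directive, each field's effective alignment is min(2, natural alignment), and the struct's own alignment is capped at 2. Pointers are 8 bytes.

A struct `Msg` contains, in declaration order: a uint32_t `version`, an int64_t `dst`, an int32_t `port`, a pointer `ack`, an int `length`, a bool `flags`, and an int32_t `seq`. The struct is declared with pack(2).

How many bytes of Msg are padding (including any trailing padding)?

0..4  version  (4B, 2-aligned)
4..12  dst  (8B, 2-aligned)
12..16  port  (4B, 2-aligned)
16..24  ack  (8B, 2-aligned)
24..28  length  (4B, 2-aligned)
28..29  flags  (1B, 1-aligned)
29..30  -- padding (1B)
30..34  seq  (4B, 2-aligned)
sizeof = 34, alignof = 2
data bytes 33, size 34 → padding 1

1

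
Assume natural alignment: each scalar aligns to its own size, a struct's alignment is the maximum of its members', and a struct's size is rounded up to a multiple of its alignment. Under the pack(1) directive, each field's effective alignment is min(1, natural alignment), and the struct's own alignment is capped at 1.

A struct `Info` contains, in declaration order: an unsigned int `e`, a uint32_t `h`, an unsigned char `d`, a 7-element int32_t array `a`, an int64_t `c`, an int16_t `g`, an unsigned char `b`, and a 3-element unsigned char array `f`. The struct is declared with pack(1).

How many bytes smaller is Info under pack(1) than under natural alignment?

natural layout:
  e at 0 (size 4, align 4) → ends 4
  h at 4 (size 4, align 4) → ends 8
  d at 8 (size 1, align 1) → ends 9
  pad 3 to align 4 for a
  a at 12 (size 28, align 4) → ends 40
  c at 40 (size 8, align 8) → ends 48
  g at 48 (size 2, align 2) → ends 50
  b at 50 (size 1, align 1) → ends 51
  f at 51 (size 3, align 1) → ends 54
  tail pad 2 to reach multiple of 8
  total 56 bytes, alignment 8
packed(1) layout:
  e at 0 (size 4, align 1) → ends 4
  h at 4 (size 4, align 1) → ends 8
  d at 8 (size 1, align 1) → ends 9
  a at 9 (size 28, align 1) → ends 37
  c at 37 (size 8, align 1) → ends 45
  g at 45 (size 2, align 1) → ends 47
  b at 47 (size 1, align 1) → ends 48
  f at 48 (size 3, align 1) → ends 51
  total 51 bytes, alignment 1
56 − 51 = 5

5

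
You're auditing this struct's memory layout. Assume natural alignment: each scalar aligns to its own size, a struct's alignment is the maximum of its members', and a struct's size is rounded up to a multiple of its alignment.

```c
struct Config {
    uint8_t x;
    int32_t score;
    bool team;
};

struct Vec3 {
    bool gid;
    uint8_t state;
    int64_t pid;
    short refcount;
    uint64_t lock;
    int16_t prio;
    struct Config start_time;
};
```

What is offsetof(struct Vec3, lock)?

24

Config: @0: x [1B, align 1] → 1; +3 pad (align 4); @4: score [4B, align 4] → 8; @8: team [1B, align 1] → 9; +3 tail pad (align 4); size 12, align 4
@0: gid [1B, align 1] → 1
@1: state [1B, align 1] → 2
+6 pad (align 8)
@8: pid [8B, align 8] → 16
@16: refcount [2B, align 2] → 18
+6 pad (align 8)
@24: lock [8B, align 8] → 32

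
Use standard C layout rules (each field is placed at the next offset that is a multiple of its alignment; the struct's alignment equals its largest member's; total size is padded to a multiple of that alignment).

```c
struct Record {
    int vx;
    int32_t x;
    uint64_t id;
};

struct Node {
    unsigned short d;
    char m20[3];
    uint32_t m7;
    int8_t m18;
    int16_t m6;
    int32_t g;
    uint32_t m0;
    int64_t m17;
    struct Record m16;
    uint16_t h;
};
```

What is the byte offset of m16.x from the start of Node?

Record: 0..4  vx  (4B, 4-aligned); 4..8  x  (4B, 4-aligned); 8..16  id  (8B, 8-aligned); sizeof = 16, alignof = 8
0..2  d  (2B, 2-aligned)
2..5  m20  (3B, 1-aligned)
5..8  -- padding (3B)
8..12  m7  (4B, 4-aligned)
12..13  m18  (1B, 1-aligned)
13..14  -- padding (1B)
14..16  m6  (2B, 2-aligned)
16..20  g  (4B, 4-aligned)
20..24  m0  (4B, 4-aligned)
24..32  m17  (8B, 8-aligned)
32..48  m16  (16B, 8-aligned)
within Record: x at 4
32 + 4 = 36

36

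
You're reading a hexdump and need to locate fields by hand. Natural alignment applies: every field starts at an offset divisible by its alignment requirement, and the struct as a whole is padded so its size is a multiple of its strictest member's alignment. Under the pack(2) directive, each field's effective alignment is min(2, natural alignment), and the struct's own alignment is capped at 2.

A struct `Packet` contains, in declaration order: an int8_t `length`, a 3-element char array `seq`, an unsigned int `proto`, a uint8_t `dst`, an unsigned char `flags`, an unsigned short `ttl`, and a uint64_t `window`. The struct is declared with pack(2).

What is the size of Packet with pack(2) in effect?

0..1  length  (1B, 1-aligned)
1..4  seq  (3B, 1-aligned)
4..8  proto  (4B, 2-aligned)
8..9  dst  (1B, 1-aligned)
9..10  flags  (1B, 1-aligned)
10..12  ttl  (2B, 2-aligned)
12..20  window  (8B, 2-aligned)
sizeof = 20, alignof = 2

20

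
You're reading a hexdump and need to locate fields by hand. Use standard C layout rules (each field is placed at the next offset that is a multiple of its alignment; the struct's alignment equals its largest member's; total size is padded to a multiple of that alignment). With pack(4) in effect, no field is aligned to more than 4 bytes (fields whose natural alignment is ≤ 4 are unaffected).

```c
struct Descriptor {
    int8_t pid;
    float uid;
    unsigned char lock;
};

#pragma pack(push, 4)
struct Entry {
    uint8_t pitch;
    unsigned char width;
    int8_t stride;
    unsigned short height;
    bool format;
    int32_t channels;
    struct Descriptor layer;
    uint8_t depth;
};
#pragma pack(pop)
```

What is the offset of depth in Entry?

Descriptor: 0..1  pid  (1B, 1-aligned); 1..4  -- padding (3B); 4..8  uid  (4B, 4-aligned); 8..9  lock  (1B, 1-aligned); 9..12  -- tail padding (3B); sizeof = 12, alignof = 4
0..1  pitch  (1B, 1-aligned)
1..2  width  (1B, 1-aligned)
2..3  stride  (1B, 1-aligned)
3..4  -- padding (1B)
4..6  height  (2B, 2-aligned)
6..7  format  (1B, 1-aligned)
7..8  -- padding (1B)
8..12  channels  (4B, 4-aligned)
12..24  layer  (12B, 4-aligned)
24..25  depth  (1B, 1-aligned)

24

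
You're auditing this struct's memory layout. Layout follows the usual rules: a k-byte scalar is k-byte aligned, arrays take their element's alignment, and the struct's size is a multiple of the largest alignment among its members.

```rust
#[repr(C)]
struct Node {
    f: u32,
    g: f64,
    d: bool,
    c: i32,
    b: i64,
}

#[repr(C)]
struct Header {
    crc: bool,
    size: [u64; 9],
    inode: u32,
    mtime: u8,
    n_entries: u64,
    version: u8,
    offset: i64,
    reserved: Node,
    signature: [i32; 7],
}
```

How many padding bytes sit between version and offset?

Node: f at 0 (size 4, align 4) → ends 4; pad 4 to align 8 for g; g at 8 (size 8, align 8) → ends 16; d at 16 (size 1, align 1) → ends 17; pad 3 to align 4 for c; c at 20 (size 4, align 4) → ends 24; b at 24 (size 8, align 8) → ends 32; total 32 bytes, alignment 8
crc at 0 (size 1, align 1) → ends 1
pad 7 to align 8 for size
size at 8 (size 72, align 8) → ends 80
inode at 80 (size 4, align 4) → ends 84
mtime at 84 (size 1, align 1) → ends 85
pad 3 to align 8 for n_entries
n_entries at 88 (size 8, align 8) → ends 96
version at 96 (size 1, align 1) → ends 97
pad 7 to align 8 for offset
offset at 104 (size 8, align 8) → ends 112

7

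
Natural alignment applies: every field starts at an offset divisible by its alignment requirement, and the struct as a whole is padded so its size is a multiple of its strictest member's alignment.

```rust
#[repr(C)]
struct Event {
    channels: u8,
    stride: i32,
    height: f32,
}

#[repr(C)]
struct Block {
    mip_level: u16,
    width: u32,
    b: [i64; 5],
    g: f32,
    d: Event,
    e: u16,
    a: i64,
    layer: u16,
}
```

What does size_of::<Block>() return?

Event: channels at 0 (size 1, align 1) → ends 1; pad 3 to align 4 for stride; stride at 4 (size 4, align 4) → ends 8; height at 8 (size 4, align 4) → ends 12; total 12 bytes, alignment 4
mip_level at 0 (size 2, align 2) → ends 2
pad 2 to align 4 for width
width at 4 (size 4, align 4) → ends 8
b at 8 (size 40, align 8) → ends 48
g at 48 (size 4, align 4) → ends 52
d at 52 (size 12, align 4) → ends 64
e at 64 (size 2, align 2) → ends 66
pad 6 to align 8 for a
a at 72 (size 8, align 8) → ends 80
layer at 80 (size 2, align 2) → ends 82
tail pad 6 to reach multiple of 8
total 88 bytes, alignment 8

88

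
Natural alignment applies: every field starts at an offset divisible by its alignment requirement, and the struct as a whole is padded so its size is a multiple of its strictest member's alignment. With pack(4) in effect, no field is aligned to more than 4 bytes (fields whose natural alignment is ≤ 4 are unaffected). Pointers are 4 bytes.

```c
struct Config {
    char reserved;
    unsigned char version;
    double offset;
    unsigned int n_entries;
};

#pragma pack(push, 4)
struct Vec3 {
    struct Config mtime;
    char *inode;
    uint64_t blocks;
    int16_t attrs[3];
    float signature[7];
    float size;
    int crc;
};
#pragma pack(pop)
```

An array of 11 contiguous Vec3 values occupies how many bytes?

Config: @0: reserved [1B, align 1] → 1; @1: version [1B, align 1] → 2; +6 pad (align 8); @8: offset [8B, align 8] → 16; @16: n_entries [4B, align 4] → 20; +4 tail pad (align 8); size 24, align 8
@0: mtime [24B, align 4] → 24
@24: inode [4B, align 4] → 28
@28: blocks [8B, align 4] → 36
@36: attrs [6B, align 2] → 42
+2 pad (align 4)
@44: signature [28B, align 4] → 72
@72: size [4B, align 4] → 76
@76: crc [4B, align 4] → 80
size 80, align 4
array of 11: 11 × 80 = 880

880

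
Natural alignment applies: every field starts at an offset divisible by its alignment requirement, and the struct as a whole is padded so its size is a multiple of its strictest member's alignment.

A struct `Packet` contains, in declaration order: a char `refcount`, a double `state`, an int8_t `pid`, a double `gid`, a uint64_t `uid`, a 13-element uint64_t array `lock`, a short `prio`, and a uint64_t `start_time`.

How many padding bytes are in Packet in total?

0..1  refcount  (1B, 1-aligned)
1..8  -- padding (7B)
8..16  state  (8B, 8-aligned)
16..17  pid  (1B, 1-aligned)
17..24  -- padding (7B)
24..32  gid  (8B, 8-aligned)
32..40  uid  (8B, 8-aligned)
40..144  lock  (104B, 8-aligned)
144..146  prio  (2B, 2-aligned)
146..152  -- padding (6B)
152..160  start_time  (8B, 8-aligned)
sizeof = 160, alignof = 8
data bytes 140, size 160 → padding 20

20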